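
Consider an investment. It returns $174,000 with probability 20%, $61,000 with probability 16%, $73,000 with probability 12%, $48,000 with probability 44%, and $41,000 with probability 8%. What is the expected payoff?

$77,720

EV = 0.2 × 174000 + 0.16 × 61000 + 0.12 × 73000 + 0.44 × 48000 + 0.08 × 41000 = 34800 + 9760 + 8760 + 21120 + 3280 = 77720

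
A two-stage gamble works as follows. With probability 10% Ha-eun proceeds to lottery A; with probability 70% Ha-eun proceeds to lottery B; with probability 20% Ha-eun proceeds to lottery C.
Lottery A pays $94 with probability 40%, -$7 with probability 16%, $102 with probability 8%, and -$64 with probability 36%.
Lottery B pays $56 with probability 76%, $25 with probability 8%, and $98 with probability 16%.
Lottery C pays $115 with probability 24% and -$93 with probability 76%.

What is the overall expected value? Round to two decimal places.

EV(A) = 0.4 × 94 + 0.16 × (-7) + 0.08 × 102 + 0.36 × (-64) = 37.6 − 1.12 + 8.16 − 23.04 = 21.6
EV(B) = 0.76 × 56 + 0.08 × 25 + 0.16 × 98 = 42.56 + 2 + 15.68 = 60.24
EV(C) = 0.24 × 115 + 0.76 × (-93) = 27.6 − 70.68 = -43.08
Overall = 0.1 × 21.6 + 0.7 × 60.24 + 0.2 × (-43.08) = 2.16 + 42.168 − 8.616 = 35.712

$35.71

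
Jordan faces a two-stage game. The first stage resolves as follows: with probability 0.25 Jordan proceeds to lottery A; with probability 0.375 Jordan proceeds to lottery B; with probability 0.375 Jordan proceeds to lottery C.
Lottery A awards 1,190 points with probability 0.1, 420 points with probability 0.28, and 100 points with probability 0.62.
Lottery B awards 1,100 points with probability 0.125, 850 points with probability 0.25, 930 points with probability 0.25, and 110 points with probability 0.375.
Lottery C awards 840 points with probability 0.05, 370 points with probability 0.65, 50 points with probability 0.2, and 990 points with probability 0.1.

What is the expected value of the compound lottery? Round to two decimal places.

EV(A) = 0.1 × 1190 + 0.28 × 420 + 0.62 × 100 = 119 + 117.6 + 62 = 298.6
EV(B) = 0.125 × 1100 + 0.25 × 850 + 0.25 × 930 + 0.375 × 110 = 137.5 + 212.5 + 232.5 + 41.25 = 623.75
EV(C) = 0.05 × 840 + 0.65 × 370 + 0.2 × 50 + 0.1 × 990 = 42 + 240.5 + 10 + 99 = 391.5
Overall = 0.25 × 298.6 + 0.375 × 623.75 + 0.375 × 391.5 = 74.65 + 233.90625 + 146.8125 = 455.36875

455.37 points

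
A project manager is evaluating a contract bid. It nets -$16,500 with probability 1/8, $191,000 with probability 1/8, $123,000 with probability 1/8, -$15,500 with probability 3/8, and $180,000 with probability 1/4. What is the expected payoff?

EV = 1/8 × (-16500) + 1/8 × 191000 + 1/8 × 123000 + 3/8 × (-15500) + 1/4 × 180000 = -2062.5 + 23875 + 15375 − 5812.5 + 45000 = 76375

$76,375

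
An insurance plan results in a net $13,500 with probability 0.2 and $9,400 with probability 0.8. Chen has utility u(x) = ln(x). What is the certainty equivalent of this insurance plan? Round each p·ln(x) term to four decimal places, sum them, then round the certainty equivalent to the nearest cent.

$10,106.16

E[u] = 0.2·ln(13500) + 0.8·ln(9400) = 1.9021 + 7.3188 = 9.2209
CE = e^9.2209 ≈ 10106.16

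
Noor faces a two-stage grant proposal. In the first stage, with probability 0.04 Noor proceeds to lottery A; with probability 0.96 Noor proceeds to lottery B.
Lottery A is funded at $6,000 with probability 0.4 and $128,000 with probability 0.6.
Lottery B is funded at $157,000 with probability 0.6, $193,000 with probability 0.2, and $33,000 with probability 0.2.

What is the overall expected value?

$136,992

EV(A) = 0.4 × 6000 + 0.6 × 128000 = 2400 + 76800 = 79200
EV(B) = 0.6 × 157000 + 0.2 × 193000 + 0.2 × 33000 = 94200 + 38600 + 6600 = 139400
Overall = 0.04 × 79200 + 0.96 × 139400 = 3168 + 133824 = 136992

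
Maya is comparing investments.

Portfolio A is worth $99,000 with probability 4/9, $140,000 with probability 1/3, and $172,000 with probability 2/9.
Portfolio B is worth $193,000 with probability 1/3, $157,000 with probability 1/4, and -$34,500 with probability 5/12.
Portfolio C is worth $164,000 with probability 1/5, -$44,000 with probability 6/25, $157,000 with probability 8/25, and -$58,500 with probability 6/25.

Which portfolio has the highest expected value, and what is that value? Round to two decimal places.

Portfolio A ($128,888.89)

Portfolio A = 4/9 × 99000 + 1/3 × 140000 + 2/9 × 172000 = 44000 + 46666.6667 + 38222.2222 = 128888.8889
Portfolio B = 1/3 × 193000 + 1/4 × 157000 + 5/12 × (-34500) = 64333.3333 + 39250 − 14375 = 89208.3333
Portfolio C = 1/5 × 164000 + 6/25 × (-44000) + 8/25 × 157000 + 6/25 × (-58500) = 32800 − 10560 + 50240 − 14040 = 58440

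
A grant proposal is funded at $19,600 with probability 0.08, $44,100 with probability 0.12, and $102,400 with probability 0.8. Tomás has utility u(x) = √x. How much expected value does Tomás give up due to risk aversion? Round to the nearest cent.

E[u] = 0.08·√19600 + 0.12·√44100 + 0.8·√102400 = 0.08·140 + 0.12·210 + 0.8·320 = 292.4
CE = (292.4)² = 85497.76
Risk premium = EV − CE = 88780 − 85497.76 = 3282.24

$3,282.24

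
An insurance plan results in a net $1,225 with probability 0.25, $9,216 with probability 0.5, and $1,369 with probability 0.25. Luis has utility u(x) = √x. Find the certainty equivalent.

$4,356

E[u] = 0.25·√1225 + 0.5·√9216 + 0.25·√1369 = 0.25·35 + 0.5·96 + 0.25·37 = 66
CE = (66)² = 4356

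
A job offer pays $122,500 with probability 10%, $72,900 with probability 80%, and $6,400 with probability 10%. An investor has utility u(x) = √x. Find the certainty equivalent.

$67,081

E[u] = 0.1·√122500 + 0.8·√72900 + 0.1·√6400 = 0.1·350 + 0.8·270 + 0.1·80 = 259
CE = (259)² = 67081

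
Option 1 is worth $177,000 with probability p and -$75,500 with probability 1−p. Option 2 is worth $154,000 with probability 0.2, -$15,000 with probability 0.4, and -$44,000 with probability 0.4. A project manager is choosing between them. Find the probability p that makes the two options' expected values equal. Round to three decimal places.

p = 0.328

EV(Option 2) = 0.2 × 154000 + 0.4 × (-15000) + 0.4 × (-44000) = 30800 − 6000 − 17600 = 7200
p·177000 + (1−p)·(-75500) = 7200
252500p − 75500 = 7200
p = (7200 + 75500) / 252500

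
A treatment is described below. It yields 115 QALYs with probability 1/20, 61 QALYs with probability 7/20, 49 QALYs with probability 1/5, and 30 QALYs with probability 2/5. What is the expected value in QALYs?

48.9 QALYs

EV = 1/20 × 115 + 7/20 × 61 + 1/5 × 49 + 2/5 × 30 = 5.75 + 21.35 + 9.8 + 12 = 48.9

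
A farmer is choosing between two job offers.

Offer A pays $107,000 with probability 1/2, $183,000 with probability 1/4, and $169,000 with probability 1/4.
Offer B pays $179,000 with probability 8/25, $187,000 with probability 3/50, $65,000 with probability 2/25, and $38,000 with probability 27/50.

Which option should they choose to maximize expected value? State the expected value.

Offer A = 1/2 × 107000 + 1/4 × 183000 + 1/4 × 169000 = 53500 + 45750 + 42250 = 141500
Offer B = 8/25 × 179000 + 3/50 × 187000 + 2/25 × 65000 + 27/50 × 38000 = 57280 + 11220 + 5200 + 20520 = 94220

Offer A ($141,500)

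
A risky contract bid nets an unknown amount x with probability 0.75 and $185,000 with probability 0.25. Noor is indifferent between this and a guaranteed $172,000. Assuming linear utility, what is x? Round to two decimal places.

x = $167,666.67

0.75·x + 0.25·185000 = 172000
0.75·x = 172000 − 46250 = 125750
x = 125750 / 0.75 = 167666.6667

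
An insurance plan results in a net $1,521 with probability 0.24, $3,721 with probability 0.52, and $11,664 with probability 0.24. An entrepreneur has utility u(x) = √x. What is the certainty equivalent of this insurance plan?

E[u] = 0.24·√1521 + 0.52·√3721 + 0.24·√11664 = 0.24·39 + 0.52·61 + 0.24·108 = 67
CE = (67)² = 4489

$4,489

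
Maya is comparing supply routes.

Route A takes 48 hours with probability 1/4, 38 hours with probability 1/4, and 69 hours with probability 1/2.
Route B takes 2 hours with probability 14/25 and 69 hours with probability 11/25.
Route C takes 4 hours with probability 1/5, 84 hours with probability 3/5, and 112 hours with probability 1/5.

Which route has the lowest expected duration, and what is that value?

Route B (31.48 hours)

Route A = 1/4 × 48 + 1/4 × 38 + 1/2 × 69 = 12 + 9.5 + 34.5 = 56
Route B = 14/25 × 2 + 11/25 × 69 = 1.12 + 30.36 = 31.48
Route C = 1/5 × 4 + 3/5 × 84 + 1/5 × 112 = 0.8 + 50.4 + 22.4 = 73.6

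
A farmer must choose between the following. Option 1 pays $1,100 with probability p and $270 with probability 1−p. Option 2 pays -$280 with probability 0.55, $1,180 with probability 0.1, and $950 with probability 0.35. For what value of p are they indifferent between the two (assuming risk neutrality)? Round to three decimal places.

p = 0.032

EV(Option 2) = 0.55 × (-280) + 0.1 × 1180 + 0.35 × 950 = -154 + 118 + 332.5 = 296.5
p·1100 + (1−p)·270 = 296.5
830p + 270 = 296.5
p = (296.5 − 270) / 830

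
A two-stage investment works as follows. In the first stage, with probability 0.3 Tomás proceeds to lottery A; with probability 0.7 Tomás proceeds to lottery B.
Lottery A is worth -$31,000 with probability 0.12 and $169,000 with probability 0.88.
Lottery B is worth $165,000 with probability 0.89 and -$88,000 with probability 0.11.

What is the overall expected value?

EV(A) = 0.12 × (-31000) + 0.88 × 169000 = -3720 + 148720 = 145000
EV(B) = 0.89 × 165000 + 0.11 × (-88000) = 146850 − 9680 = 137170
Overall = 0.3 × 145000 + 0.7 × 137170 = 43500 + 96019 = 139519

$139,519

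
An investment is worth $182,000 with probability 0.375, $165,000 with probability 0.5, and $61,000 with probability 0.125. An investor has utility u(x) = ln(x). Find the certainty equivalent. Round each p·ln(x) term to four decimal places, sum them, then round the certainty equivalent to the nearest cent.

$151,160.88

E[u] = 0.375·ln(182000) + 0.5·ln(165000) + 0.125·ln(61000) = 4.5419 + 6.0069 + 1.3773 = 11.9261
CE = e^11.9261 ≈ 151160.88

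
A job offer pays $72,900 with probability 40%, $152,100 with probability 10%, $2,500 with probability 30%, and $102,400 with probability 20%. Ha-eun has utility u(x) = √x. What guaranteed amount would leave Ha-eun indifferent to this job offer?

$51,076

E[u] = 0.4·√72900 + 0.1·√152100 + 0.3·√2500 + 0.2·√102400 = 0.4·270 + 0.1·390 + 0.3·50 + 0.2·320 = 226
CE = (226)² = 51076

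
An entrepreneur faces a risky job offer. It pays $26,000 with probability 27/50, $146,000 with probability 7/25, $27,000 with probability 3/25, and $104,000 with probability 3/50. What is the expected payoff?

$64,400

EV = 27/50 × 26000 + 7/25 × 146000 + 3/25 × 27000 + 3/50 × 104000 = 14040 + 40880 + 3240 + 6240 = 64400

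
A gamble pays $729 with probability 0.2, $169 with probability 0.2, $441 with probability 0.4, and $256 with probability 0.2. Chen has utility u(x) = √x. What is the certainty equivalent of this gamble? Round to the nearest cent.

E[u] = 0.2·√729 + 0.2·√169 + 0.4·√441 + 0.2·√256 = 0.2·27 + 0.2·13 + 0.4·21 + 0.2·16 = 19.6
CE = (19.6)² = 384.16

$384.16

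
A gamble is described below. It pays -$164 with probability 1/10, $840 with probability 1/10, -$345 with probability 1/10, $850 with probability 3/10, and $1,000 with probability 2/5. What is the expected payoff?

EV = 1/10 × (-164) + 1/10 × 840 + 1/10 × (-345) + 3/10 × 850 + 2/5 × 1000 = -16.4 + 84 − 34.5 + 255 + 400 = 688.1

$688.10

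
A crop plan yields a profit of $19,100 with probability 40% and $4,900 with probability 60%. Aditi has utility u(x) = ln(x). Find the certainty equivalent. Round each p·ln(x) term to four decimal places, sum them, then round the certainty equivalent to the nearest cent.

$8,443.90

E[u] = 0.4·ln(19100) + 0.6·ln(4900) = 3.9430 + 5.0982 = 9.0412
CE = e^9.0412 ≈ 8443.90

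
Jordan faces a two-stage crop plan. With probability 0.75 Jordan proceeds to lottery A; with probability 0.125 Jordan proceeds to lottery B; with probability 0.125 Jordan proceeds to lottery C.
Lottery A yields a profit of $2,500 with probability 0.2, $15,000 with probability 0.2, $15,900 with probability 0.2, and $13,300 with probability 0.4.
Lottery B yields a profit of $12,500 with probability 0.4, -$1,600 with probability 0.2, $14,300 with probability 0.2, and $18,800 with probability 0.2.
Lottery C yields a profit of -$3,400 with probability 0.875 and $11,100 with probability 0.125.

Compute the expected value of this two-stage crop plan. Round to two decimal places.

EV(A) = 0.2 × 2500 + 0.2 × 15000 + 0.2 × 15900 + 0.4 × 13300 = 500 + 3000 + 3180 + 5320 = 12000
EV(B) = 0.4 × 12500 + 0.2 × (-1600) + 0.2 × 14300 + 0.2 × 18800 = 5000 − 320 + 2860 + 3760 = 11300
EV(C) = 0.875 × (-3400) + 0.125 × 11100 = -2975 + 1387.5 = -1587.5
Overall = 0.75 × 12000 + 0.125 × 11300 + 0.125 × (-1587.5) = 9000 + 1412.5 − 198.4375 = 10214.0625

$10,214.06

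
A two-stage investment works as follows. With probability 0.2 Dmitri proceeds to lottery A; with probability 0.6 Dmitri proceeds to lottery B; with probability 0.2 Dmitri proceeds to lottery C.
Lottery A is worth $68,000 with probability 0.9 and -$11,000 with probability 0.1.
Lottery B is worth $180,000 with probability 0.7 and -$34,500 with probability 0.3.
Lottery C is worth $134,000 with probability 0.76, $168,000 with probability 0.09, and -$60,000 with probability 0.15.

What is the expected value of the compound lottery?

EV(A) = 0.9 × 68000 + 0.1 × (-11000) = 61200 − 1100 = 60100
EV(B) = 0.7 × 180000 + 0.3 × (-34500) = 126000 − 10350 = 115650
EV(C) = 0.76 × 134000 + 0.09 × 168000 + 0.15 × (-60000) = 101840 + 15120 − 9000 = 107960
Overall = 0.2 × 60100 + 0.6 × 115650 + 0.2 × 107960 = 12020 + 69390 + 21592 = 103002

$103,002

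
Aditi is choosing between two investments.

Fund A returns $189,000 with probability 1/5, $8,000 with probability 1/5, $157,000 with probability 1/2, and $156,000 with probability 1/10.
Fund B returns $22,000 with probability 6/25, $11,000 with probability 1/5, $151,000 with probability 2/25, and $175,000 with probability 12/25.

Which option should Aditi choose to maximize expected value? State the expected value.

Fund A = 1/5 × 189000 + 1/5 × 8000 + 1/2 × 157000 + 1/10 × 156000 = 37800 + 1600 + 78500 + 15600 = 133500
Fund B = 6/25 × 22000 + 1/5 × 11000 + 2/25 × 151000 + 12/25 × 175000 = 5280 + 2200 + 12080 + 84000 = 103560

Fund A ($133,500)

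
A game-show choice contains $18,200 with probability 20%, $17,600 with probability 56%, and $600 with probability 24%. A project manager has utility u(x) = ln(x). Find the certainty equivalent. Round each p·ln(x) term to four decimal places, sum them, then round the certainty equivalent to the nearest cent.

E[u] = 0.2·ln(18200) + 0.56·ln(17600) + 0.24·ln(600) = 1.9618 + 5.4744 + 1.5353 = 8.9715
CE = e^8.9715 ≈ 7875.41

$7,875.41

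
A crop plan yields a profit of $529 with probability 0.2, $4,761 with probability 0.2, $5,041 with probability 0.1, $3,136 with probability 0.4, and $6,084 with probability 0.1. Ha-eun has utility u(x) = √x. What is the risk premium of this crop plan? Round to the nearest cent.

E[u] = 0.2·√529 + 0.2·√4761 + 0.1·√5041 + 0.4·√3136 + 0.1·√6084 = 0.2·23 + 0.2·69 + 0.1·71 + 0.4·56 + 0.1·78 = 55.7
CE = (55.7)² = 3102.49
Risk premium = EV − CE = 3424.9 − 3102.49 = 322.41

$322.41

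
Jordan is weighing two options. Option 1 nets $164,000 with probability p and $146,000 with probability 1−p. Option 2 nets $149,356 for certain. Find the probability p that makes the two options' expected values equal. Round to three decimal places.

p·164000 + (1−p)·146000 = 149356
18000p + 146000 = 149356
p = (149356 − 146000) / 18000

p = 0.186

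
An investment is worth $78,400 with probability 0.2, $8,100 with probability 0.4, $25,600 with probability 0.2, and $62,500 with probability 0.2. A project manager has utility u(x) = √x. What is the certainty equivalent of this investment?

E[u] = 0.2·√78400 + 0.4·√8100 + 0.2·√25600 + 0.2·√62500 = 0.2·280 + 0.4·90 + 0.2·160 + 0.2·250 = 174
CE = (174)² = 30276

$30,276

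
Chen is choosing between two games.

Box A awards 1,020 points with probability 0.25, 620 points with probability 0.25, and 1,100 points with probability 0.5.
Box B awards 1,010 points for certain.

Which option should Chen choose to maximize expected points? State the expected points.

Box A = 0.25 × 1020 + 0.25 × 620 + 0.5 × 1100 = 255 + 155 + 550 = 960
Box B: 1010 (certain)

Box B (1,010 points)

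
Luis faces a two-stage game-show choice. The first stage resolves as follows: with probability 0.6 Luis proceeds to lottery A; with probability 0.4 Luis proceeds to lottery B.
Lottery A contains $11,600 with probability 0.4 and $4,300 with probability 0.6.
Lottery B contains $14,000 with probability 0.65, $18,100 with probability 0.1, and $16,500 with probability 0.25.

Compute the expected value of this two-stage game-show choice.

$10,346

EV(A) = 0.4 × 11600 + 0.6 × 4300 = 4640 + 2580 = 7220
EV(B) = 0.65 × 14000 + 0.1 × 18100 + 0.25 × 16500 = 9100 + 1810 + 4125 = 15035
Overall = 0.6 × 7220 + 0.4 × 15035 = 4332 + 6014 = 10346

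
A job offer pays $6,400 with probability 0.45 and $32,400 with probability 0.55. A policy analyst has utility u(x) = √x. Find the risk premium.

E[u] = 0.45·√6400 + 0.55·√32400 = 0.45·80 + 0.55·180 = 135
CE = (135)² = 18225
Risk premium = EV − CE = 20700 − 18225 = 2475

$2,475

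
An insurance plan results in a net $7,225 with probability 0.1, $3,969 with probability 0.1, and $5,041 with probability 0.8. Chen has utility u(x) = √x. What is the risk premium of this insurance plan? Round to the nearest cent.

$25.64

E[u] = 0.1·√7225 + 0.1·√3969 + 0.8·√5041 = 0.1·85 + 0.1·63 + 0.8·71 = 71.6
CE = (71.6)² = 5126.56
Risk premium = EV − CE = 5152.2 − 5126.56 = 25.64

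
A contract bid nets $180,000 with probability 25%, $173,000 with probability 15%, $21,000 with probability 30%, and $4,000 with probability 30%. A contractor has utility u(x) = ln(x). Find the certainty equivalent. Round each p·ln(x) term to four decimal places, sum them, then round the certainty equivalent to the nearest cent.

$29,980.43

E[u] = 0.25·ln(180000) + 0.15·ln(173000) + 0.3·ln(21000) + 0.3·ln(4000) = 3.0252 + 1.8092 + 2.9857 + 2.4882 = 10.3083
CE = e^10.3083 ≈ 29980.43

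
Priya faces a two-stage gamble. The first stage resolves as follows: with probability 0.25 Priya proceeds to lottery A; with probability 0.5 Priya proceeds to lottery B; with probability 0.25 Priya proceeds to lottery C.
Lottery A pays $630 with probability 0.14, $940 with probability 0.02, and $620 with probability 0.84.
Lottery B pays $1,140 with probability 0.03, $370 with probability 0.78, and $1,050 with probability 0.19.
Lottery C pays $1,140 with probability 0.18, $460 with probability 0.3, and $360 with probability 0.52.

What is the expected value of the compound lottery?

$550.70

EV(A) = 0.14 × 630 + 0.02 × 940 + 0.84 × 620 = 88.2 + 18.8 + 520.8 = 627.8
EV(B) = 0.03 × 1140 + 0.78 × 370 + 0.19 × 1050 = 34.2 + 288.6 + 199.5 = 522.3
EV(C) = 0.18 × 1140 + 0.3 × 460 + 0.52 × 360 = 205.2 + 138 + 187.2 = 530.4
Overall = 0.25 × 627.8 + 0.5 × 522.3 + 0.25 × 530.4 = 156.95 + 261.15 + 132.6 = 550.7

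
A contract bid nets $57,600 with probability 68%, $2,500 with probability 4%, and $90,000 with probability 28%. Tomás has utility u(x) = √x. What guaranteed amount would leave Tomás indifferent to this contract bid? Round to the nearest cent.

E[u] = 0.68·√57600 + 0.04·√2500 + 0.28·√90000 = 0.68·240 + 0.04·50 + 0.28·300 = 249.2
CE = (249.2)² = 62100.64

$62,100.64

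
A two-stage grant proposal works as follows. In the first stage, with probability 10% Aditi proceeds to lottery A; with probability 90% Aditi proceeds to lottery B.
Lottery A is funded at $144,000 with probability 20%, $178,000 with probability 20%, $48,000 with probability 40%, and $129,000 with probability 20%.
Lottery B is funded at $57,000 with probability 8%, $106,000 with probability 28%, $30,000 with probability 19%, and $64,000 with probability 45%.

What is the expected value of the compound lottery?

EV(A) = 0.2 × 144000 + 0.2 × 178000 + 0.4 × 48000 + 0.2 × 129000 = 28800 + 35600 + 19200 + 25800 = 109400
EV(B) = 0.08 × 57000 + 0.28 × 106000 + 0.19 × 30000 + 0.45 × 64000 = 4560 + 29680 + 5700 + 28800 = 68740
Overall = 0.1 × 109400 + 0.9 × 68740 = 10940 + 61866 = 72806

$72,806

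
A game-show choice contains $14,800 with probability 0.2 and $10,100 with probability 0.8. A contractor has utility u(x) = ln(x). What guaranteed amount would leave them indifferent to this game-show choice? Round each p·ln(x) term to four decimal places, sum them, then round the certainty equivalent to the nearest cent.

$10,901.98

E[u] = 0.2·ln(14800) + 0.8·ln(10100) = 1.9205 + 7.3762 = 9.2967
CE = e^9.2967 ≈ 10901.98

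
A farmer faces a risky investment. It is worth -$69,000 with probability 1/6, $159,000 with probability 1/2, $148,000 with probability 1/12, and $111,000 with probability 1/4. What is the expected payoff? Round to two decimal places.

EV = 1/6 × (-69000) + 1/2 × 159000 + 1/12 × 148000 + 1/4 × 111000 = -11500 + 79500 + 12333.3333 + 27750 = 108083.3333

$108,083.33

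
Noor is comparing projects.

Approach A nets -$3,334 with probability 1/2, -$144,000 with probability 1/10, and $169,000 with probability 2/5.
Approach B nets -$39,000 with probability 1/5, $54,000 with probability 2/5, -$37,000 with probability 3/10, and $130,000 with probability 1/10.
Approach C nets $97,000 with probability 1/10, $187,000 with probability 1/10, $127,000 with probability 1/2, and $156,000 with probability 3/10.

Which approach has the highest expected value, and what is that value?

Approach A = 1/2 × (-3334) + 1/10 × (-144000) + 2/5 × 169000 = -1667 − 14400 + 67600 = 51533
Approach B = 1/5 × (-39000) + 2/5 × 54000 + 3/10 × (-37000) + 1/10 × 130000 = -7800 + 21600 − 11100 + 13000 = 15700
Approach C = 1/10 × 97000 + 1/10 × 187000 + 1/2 × 127000 + 3/10 × 156000 = 9700 + 18700 + 63500 + 46800 = 138700

Approach C ($138,700)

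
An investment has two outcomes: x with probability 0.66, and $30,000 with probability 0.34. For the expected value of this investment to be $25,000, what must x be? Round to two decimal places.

x = $22,424.24

0.66·x + 0.34·30000 = 25000
0.66·x = 25000 − 10200 = 14800
x = 14800 / 0.66 = 22424.2424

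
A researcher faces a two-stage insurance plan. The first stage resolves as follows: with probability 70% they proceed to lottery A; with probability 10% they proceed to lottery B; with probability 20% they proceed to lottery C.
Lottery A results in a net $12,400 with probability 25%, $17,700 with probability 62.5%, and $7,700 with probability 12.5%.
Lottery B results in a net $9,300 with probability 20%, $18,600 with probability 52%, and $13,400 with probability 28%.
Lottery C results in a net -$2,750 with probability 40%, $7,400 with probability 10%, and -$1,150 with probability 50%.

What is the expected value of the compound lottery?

EV(A) = 0.25 × 12400 + 0.625 × 17700 + 0.125 × 7700 = 3100 + 11062.5 + 962.5 = 15125
EV(B) = 0.2 × 9300 + 0.52 × 18600 + 0.28 × 13400 = 1860 + 9672 + 3752 = 15284
EV(C) = 0.4 × (-2750) + 0.1 × 7400 + 0.5 × (-1150) = -1100 + 740 − 575 = -935
Overall = 0.7 × 15125 + 0.1 × 15284 + 0.2 × (-935) = 10587.5 + 1528.4 − 187 = 11928.9

$11,928.90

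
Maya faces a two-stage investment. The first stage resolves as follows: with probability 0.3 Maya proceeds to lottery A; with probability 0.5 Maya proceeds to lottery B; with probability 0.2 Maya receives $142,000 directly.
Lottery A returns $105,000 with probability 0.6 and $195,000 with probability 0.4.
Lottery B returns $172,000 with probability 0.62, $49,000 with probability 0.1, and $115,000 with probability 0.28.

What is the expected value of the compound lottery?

$142,570

EV(A) = 0.6 × 105000 + 0.4 × 195000 = 63000 + 78000 = 141000
EV(B) = 0.62 × 172000 + 0.1 × 49000 + 0.28 × 115000 = 106640 + 4900 + 32200 = 143740
Branch C: 142000 (certain)
Overall = 0.3 × 141000 + 0.5 × 143740 + 0.2 × 142000 = 42300 + 71870 + 28400 = 142570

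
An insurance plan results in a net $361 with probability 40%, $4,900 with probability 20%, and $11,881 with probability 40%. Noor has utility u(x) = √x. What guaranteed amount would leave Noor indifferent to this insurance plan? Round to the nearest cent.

$4,251.04

E[u] = 0.4·√361 + 0.2·√4900 + 0.4·√11881 = 0.4·19 + 0.2·70 + 0.4·109 = 65.2
CE = (65.2)² = 4251.04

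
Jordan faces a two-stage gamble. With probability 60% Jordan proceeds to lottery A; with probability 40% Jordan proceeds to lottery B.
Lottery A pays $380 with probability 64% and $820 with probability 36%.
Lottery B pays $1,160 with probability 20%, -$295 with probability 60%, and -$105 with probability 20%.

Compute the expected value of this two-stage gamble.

$336.64

EV(A) = 0.64 × 380 + 0.36 × 820 = 243.2 + 295.2 = 538.4
EV(B) = 0.2 × 1160 + 0.6 × (-295) + 0.2 × (-105) = 232 − 177 − 21 = 34
Overall = 0.6 × 538.4 + 0.4 × 34 = 323.04 + 13.6 = 336.64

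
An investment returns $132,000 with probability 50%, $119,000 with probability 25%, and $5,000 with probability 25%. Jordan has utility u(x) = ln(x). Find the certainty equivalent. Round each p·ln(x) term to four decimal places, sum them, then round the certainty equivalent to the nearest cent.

E[u] = 0.5·ln(132000) + 0.25·ln(119000) + 0.25·ln(5000) = 5.8953 + 2.9217 + 2.1293 = 10.9463
CE = e^10.9463 ≈ 56743.70

$56,743.70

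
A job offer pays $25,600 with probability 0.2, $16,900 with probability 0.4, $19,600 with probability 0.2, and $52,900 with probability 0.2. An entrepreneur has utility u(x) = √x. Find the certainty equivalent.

E[u] = 0.2·√25600 + 0.4·√16900 + 0.2·√19600 + 0.2·√52900 = 0.2·160 + 0.4·130 + 0.2·140 + 0.2·230 = 158
CE = (158)² = 24964

$24,964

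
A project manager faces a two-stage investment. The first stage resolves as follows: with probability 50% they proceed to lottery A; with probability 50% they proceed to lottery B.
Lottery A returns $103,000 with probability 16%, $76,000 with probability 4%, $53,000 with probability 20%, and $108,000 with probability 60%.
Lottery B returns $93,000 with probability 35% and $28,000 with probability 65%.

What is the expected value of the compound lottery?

EV(A) = 0.16 × 103000 + 0.04 × 76000 + 0.2 × 53000 + 0.6 × 108000 = 16480 + 3040 + 10600 + 64800 = 94920
EV(B) = 0.35 × 93000 + 0.65 × 28000 = 32550 + 18200 = 50750
Overall = 0.5 × 94920 + 0.5 × 50750 = 47460 + 25375 = 72835

$72,835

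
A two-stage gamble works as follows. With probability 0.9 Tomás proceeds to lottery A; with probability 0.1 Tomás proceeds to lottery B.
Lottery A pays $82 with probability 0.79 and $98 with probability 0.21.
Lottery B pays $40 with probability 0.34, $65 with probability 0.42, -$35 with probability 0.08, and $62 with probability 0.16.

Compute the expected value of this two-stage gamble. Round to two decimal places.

$81.63

EV(A) = 0.79 × 82 + 0.21 × 98 = 64.78 + 20.58 = 85.36
EV(B) = 0.34 × 40 + 0.42 × 65 + 0.08 × (-35) + 0.16 × 62 = 13.6 + 27.3 − 2.8 + 9.92 = 48.02
Overall = 0.9 × 85.36 + 0.1 × 48.02 = 76.824 + 4.802 = 81.626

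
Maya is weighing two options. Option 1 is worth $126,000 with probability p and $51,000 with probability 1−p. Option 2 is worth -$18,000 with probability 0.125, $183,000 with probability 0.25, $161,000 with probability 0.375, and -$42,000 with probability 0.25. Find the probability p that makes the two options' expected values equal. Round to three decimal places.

p = 0.565

EV(Option 2) = 0.125 × (-18000) + 0.25 × 183000 + 0.375 × 161000 + 0.25 × (-42000) = -2250 + 45750 + 60375 − 10500 = 93375
p·126000 + (1−p)·51000 = 93375
75000p + 51000 = 93375
p = (93375 − 51000) / 75000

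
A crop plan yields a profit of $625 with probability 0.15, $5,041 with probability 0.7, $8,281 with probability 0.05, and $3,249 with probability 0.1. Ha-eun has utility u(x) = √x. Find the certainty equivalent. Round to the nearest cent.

$4,057.69

E[u] = 0.15·√625 + 0.7·√5041 + 0.05·√8281 + 0.1·√3249 = 0.15·25 + 0.7·71 + 0.05·91 + 0.1·57 = 63.7
CE = (63.7)² = 4057.69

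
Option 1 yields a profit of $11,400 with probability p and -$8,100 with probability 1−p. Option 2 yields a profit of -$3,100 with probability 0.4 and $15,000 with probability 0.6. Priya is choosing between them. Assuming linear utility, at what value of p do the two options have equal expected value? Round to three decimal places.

p = 0.813

EV(Option 2) = 0.4 × (-3100) + 0.6 × 15000 = -1240 + 9000 = 7760
p·11400 + (1−p)·(-8100) = 7760
19500p − 8100 = 7760
p = (7760 + 8100) / 19500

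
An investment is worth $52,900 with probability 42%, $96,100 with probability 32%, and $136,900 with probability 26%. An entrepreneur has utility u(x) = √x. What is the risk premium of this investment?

$3,300

E[u] = 0.42·√52900 + 0.32·√96100 + 0.26·√136900 = 0.42·230 + 0.32·310 + 0.26·370 = 292
CE = (292)² = 85264
Risk premium = EV − CE = 88564 − 85264 = 3300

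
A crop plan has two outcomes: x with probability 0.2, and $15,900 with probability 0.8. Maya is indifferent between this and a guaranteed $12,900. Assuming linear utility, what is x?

x = $900

0.2·x + 0.8·15900 = 12900
0.2·x = 12900 − 12720 = 180
x = 180 / 0.2 = 900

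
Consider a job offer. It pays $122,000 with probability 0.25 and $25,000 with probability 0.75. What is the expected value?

EV = 0.25 × 122000 + 0.75 × 25000 = 30500 + 18750 = 49250

$49,250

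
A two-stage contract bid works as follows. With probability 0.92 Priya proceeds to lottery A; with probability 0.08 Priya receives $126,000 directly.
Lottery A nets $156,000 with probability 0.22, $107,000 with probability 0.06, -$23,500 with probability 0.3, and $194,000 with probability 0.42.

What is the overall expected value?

EV(A) = 0.22 × 156000 + 0.06 × 107000 + 0.3 × (-23500) + 0.42 × 194000 = 34320 + 6420 − 7050 + 81480 = 115170
Branch B: 126000 (certain)
Overall = 0.92 × 115170 + 0.08 × 126000 = 105956.4 + 10080 = 116036.4

$116,036.40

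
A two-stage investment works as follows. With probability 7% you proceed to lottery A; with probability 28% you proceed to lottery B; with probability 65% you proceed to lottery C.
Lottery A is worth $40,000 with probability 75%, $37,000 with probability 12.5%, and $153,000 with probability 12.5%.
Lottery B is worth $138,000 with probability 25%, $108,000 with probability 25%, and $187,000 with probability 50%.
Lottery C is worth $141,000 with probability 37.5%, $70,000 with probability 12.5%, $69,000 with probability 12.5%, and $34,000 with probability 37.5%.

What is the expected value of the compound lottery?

EV(A) = 0.75 × 40000 + 0.125 × 37000 + 0.125 × 153000 = 30000 + 4625 + 19125 = 53750
EV(B) = 0.25 × 138000 + 0.25 × 108000 + 0.5 × 187000 = 34500 + 27000 + 93500 = 155000
EV(C) = 0.375 × 141000 + 0.125 × 70000 + 0.125 × 69000 + 0.375 × 34000 = 52875 + 8750 + 8625 + 12750 = 83000
Overall = 0.07 × 53750 + 0.28 × 155000 + 0.65 × 83000 = 3762.5 + 43400 + 53950 = 101112.5

$101,112.50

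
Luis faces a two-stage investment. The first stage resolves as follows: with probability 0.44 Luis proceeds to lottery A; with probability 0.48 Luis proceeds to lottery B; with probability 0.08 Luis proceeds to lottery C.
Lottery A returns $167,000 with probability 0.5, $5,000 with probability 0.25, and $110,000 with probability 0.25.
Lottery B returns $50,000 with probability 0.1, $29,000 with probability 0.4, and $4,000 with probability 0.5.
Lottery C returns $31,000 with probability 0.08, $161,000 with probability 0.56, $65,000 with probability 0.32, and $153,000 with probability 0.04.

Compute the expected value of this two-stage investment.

$67,882.80

EV(A) = 0.5 × 167000 + 0.25 × 5000 + 0.25 × 110000 = 83500 + 1250 + 27500 = 112250
EV(B) = 0.1 × 50000 + 0.4 × 29000 + 0.5 × 4000 = 5000 + 11600 + 2000 = 18600
EV(C) = 0.08 × 31000 + 0.56 × 161000 + 0.32 × 65000 + 0.04 × 153000 = 2480 + 90160 + 20800 + 6120 = 119560
Overall = 0.44 × 112250 + 0.48 × 18600 + 0.08 × 119560 = 49390 + 8928 + 9564.8 = 67882.8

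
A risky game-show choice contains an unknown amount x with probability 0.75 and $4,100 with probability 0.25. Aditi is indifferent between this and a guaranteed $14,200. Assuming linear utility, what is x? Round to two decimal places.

0.75·x + 0.25·4100 = 14200
0.75·x = 14200 − 1025 = 13175
x = 13175 / 0.75 = 17566.6667

x = $17,566.67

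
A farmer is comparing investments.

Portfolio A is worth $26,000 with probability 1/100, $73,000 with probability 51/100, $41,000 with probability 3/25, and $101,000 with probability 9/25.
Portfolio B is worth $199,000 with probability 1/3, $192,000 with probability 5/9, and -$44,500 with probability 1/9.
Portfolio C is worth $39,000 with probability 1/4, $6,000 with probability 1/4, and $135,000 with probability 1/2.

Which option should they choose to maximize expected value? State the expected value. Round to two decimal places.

Portfolio B ($168,055.56)

Portfolio A = 1/100 × 26000 + 51/100 × 73000 + 3/25 × 41000 + 9/25 × 101000 = 260 + 37230 + 4920 + 36360 = 78770
Portfolio B = 1/3 × 199000 + 5/9 × 192000 + 1/9 × (-44500) = 66333.3333 + 106666.6667 − 4944.4444 = 168055.5556
Portfolio C = 1/4 × 39000 + 1/4 × 6000 + 1/2 × 135000 = 9750 + 1500 + 67500 = 78750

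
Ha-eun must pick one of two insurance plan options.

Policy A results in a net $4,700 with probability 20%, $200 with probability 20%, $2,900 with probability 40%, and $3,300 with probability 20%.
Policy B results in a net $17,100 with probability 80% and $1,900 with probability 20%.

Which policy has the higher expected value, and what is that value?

Policy B ($14,060)

Policy A = 0.2 × 4700 + 0.2 × 200 + 0.4 × 2900 + 0.2 × 3300 = 940 + 40 + 1160 + 660 = 2800
Policy B = 0.8 × 17100 + 0.2 × 1900 = 13680 + 380 = 14060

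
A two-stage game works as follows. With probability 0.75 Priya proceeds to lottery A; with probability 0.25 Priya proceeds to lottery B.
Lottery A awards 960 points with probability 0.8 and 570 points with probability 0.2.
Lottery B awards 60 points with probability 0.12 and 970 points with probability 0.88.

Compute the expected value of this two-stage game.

EV(A) = 0.8 × 960 + 0.2 × 570 = 768 + 114 = 882
EV(B) = 0.12 × 60 + 0.88 × 970 = 7.2 + 853.6 = 860.8
Overall = 0.75 × 882 + 0.25 × 860.8 = 661.5 + 215.2 = 876.7

876.7 points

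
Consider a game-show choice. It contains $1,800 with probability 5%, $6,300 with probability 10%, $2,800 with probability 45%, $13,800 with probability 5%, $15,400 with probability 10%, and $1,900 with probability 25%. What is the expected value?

$4,685

EV = 0.05 × 1800 + 0.1 × 6300 + 0.45 × 2800 + 0.05 × 13800 + 0.1 × 15400 + 0.25 × 1900 = 90 + 630 + 1260 + 690 + 1540 + 475 = 4685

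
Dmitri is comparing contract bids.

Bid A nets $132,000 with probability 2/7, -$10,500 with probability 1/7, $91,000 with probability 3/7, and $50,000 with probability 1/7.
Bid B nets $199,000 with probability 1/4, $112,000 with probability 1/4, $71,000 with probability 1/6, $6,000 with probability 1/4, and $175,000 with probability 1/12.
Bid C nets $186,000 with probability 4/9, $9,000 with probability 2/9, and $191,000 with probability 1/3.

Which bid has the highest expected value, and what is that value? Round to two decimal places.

Bid C ($148,333.33)

Bid A = 2/7 × 132000 + 1/7 × (-10500) + 3/7 × 91000 + 1/7 × 50000 = 37714.2857 − 1500 + 39000 + 7142.8571 = 82357.1429
Bid B = 1/4 × 199000 + 1/4 × 112000 + 1/6 × 71000 + 1/4 × 6000 + 1/12 × 175000 = 49750 + 28000 + 11833.3333 + 1500 + 14583.3333 = 105666.6667
Bid C = 4/9 × 186000 + 2/9 × 9000 + 1/3 × 191000 = 82666.6667 + 2000 + 63666.6667 = 148333.3333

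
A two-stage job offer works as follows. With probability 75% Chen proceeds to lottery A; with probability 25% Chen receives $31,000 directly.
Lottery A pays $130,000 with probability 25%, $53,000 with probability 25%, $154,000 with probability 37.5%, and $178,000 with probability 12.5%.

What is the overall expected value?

EV(A) = 0.25 × 130000 + 0.25 × 53000 + 0.375 × 154000 + 0.125 × 178000 = 32500 + 13250 + 57750 + 22250 = 125750
Branch B: 31000 (certain)
Overall = 0.75 × 125750 + 0.25 × 31000 = 94312.5 + 7750 = 102062.5

$102,062.50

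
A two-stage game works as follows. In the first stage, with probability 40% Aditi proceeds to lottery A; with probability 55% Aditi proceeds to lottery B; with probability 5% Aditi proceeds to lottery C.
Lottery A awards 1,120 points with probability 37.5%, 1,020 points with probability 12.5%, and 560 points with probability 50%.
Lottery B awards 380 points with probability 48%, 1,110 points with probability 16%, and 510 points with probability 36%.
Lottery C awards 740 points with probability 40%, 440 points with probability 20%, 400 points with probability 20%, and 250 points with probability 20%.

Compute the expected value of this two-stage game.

655.68 points

EV(A) = 0.375 × 1120 + 0.125 × 1020 + 0.5 × 560 = 420 + 127.5 + 280 = 827.5
EV(B) = 0.48 × 380 + 0.16 × 1110 + 0.36 × 510 = 182.4 + 177.6 + 183.6 = 543.6
EV(C) = 0.4 × 740 + 0.2 × 440 + 0.2 × 400 + 0.2 × 250 = 296 + 88 + 80 + 50 = 514
Overall = 0.4 × 827.5 + 0.55 × 543.6 + 0.05 × 514 = 331 + 298.98 + 25.7 = 655.68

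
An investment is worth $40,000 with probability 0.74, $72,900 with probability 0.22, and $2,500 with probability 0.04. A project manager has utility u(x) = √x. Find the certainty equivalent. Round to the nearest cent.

E[u] = 0.74·√40000 + 0.22·√72900 + 0.04·√2500 = 0.74·200 + 0.22·270 + 0.04·50 = 209.4
CE = (209.4)² = 43848.36

$43,848.36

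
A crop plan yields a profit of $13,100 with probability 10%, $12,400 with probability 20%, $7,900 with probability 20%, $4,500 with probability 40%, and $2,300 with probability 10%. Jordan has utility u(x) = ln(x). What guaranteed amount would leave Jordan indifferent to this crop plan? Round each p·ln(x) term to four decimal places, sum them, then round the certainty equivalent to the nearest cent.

$6,417.60

E[u] = 0.1·ln(13100) + 0.2·ln(12400) + 0.2·ln(7900) + 0.4·ln(4500) + 0.1·ln(2300) = 0.9480 + 1.8851 + 1.7949 + 3.3647 + 0.7741 = 8.7668
CE = e^8.7668 ≈ 6417.60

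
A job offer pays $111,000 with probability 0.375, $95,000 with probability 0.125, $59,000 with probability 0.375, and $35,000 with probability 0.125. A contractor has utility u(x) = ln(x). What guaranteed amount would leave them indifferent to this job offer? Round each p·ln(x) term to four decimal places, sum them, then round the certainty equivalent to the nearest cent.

$74,354.54

E[u] = 0.375·ln(111000) + 0.125·ln(95000) + 0.375·ln(59000) + 0.125·ln(35000) = 4.3565 + 1.4327 + 4.1195 + 1.3079 = 11.2166
CE = e^11.2166 ≈ 74354.54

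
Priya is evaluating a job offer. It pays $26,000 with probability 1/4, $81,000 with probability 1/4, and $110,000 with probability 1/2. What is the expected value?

EV = 1/4 × 26000 + 1/4 × 81000 + 1/2 × 110000 = 6500 + 20250 + 55000 = 81750

$81,750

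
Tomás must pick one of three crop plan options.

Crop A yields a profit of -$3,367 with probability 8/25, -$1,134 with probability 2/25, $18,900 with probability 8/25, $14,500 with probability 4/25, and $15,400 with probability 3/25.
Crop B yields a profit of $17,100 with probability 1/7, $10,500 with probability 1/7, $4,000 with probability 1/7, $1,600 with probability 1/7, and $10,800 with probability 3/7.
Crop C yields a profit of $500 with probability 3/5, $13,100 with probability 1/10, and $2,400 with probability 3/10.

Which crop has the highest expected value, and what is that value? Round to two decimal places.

Crop B ($9,371.43)

Crop A = 8/25 × (-3367) + 2/25 × (-1134) + 8/25 × 18900 + 4/25 × 14500 + 3/25 × 15400 = -1077.44 − 90.72 + 6048 + 2320 + 1848 = 9047.84
Crop B = 1/7 × 17100 + 1/7 × 10500 + 1/7 × 4000 + 1/7 × 1600 + 3/7 × 10800 = 2442.8571 + 1500 + 571.4286 + 228.5714 + 4628.5714 = 9371.4286
Crop C = 3/5 × 500 + 1/10 × 13100 + 3/10 × 2400 = 300 + 1310 + 720 = 2330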